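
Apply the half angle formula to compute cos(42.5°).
cos(42.5°) = √((1 + cos 85°)/2) = 0.7373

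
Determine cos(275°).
cos(275°) = 0.08716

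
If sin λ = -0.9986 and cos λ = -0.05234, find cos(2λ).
cos(2λ) = cos²λ - sin²λ = -0.9945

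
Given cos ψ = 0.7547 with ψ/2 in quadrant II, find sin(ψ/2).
sin(ψ/2) = ±√((1 - cos ψ)/2); positive since ψ/2 ∈ QII, so sin(ψ/2) = 0.3502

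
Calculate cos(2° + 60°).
cos(2° + 60°) = cos 2° cos 60° - sin 2° sin 60° = 0.4695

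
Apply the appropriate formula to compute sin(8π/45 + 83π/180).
sin(8π/45 + 83π/180) = sin 8π/45 cos 83π/180 + cos 8π/45 sin 83π/180 = 0.9063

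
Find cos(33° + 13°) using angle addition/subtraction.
cos(33° + 13°) = cos 33° cos 13° - sin 33° sin 13° = 0.6947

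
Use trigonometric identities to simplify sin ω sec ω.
sin ω sec ω = tan ω (using Reciprocal + quotient)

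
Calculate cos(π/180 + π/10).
cos(π/180 + π/10) = cos π/180 cos π/10 - sin π/180 sin π/10 = 0.9455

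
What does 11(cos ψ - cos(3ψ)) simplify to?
11(cos ψ - cos(3ψ)) = 11(2 sin(2ψ) sin ψ) (using Sum-to-product)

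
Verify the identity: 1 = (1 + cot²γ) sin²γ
RHS = csc²γ · sin²γ = (1/sin²γ) · sin²γ = 1 = LHS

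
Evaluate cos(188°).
cos(188°) = -0.9903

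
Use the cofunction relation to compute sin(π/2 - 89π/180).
sin(π/2 - 89π/180) = cos(89π/180) = 0.01745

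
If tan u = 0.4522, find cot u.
cot u = 1/tan u = 2.211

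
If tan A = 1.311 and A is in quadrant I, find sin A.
sin A = 0.7951 (using tan²A + 1 = sec²A)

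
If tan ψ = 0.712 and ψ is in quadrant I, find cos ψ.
cos ψ = 0.8146 (using tan²ψ + 1 = sec²ψ)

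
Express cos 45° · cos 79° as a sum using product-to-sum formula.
cos 45° cos 79° = (1/2)[cos(45°-79°) + cos(45°+79°)]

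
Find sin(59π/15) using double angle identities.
sin(59π/15) = 2 sin 59π/30 cos 59π/30 = -0.2079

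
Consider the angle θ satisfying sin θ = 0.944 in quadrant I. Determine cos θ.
cos θ = √(1 - sin²θ) = 0.3299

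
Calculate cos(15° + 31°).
cos(15° + 31°) = cos 15° cos 31° - sin 15° sin 31° = 0.6947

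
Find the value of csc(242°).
csc(242°) = -1.133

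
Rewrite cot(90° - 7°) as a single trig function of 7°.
cot(90° - 7°) = tan(7°)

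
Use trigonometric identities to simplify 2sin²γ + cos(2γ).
2sin²γ + cos(2γ) = 1 (using Double angle)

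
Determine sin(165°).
sin(165°) = (√6-√2)/4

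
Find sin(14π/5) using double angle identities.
sin(14π/5) = 2 sin 7π/5 cos 7π/5 = 0.5878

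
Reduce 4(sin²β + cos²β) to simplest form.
4(sin²β + cos²β) = 4 (using Pythagorean identity)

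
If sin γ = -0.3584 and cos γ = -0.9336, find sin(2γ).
sin(2γ) = 2 sin γ cos γ = 0.6692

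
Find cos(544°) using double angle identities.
cos(544°) = cos²272° - sin²272° = -0.9976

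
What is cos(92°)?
cos(92°) = -0.0349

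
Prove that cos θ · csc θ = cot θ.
LHS = cos θ · (1/sin θ) = cos θ/sin θ = cot θ = RHS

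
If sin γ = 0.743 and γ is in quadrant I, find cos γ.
cos γ = 0.6693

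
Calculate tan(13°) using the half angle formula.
tan(13°) = sin 26° / (1 + cos 26°) = 0.2309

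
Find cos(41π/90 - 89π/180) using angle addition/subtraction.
cos(41π/90 - 89π/180) = cos 41π/90 cos 89π/180 + sin 41π/90 sin 89π/180 = 0.9925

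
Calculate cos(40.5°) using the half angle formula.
cos(40.5°) = √((1 + cos 81°)/2) = 0.7604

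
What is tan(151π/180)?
tan(151π/180) = -0.5543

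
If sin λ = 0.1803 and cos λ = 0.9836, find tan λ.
tan λ = sin λ / cos λ = 0.1833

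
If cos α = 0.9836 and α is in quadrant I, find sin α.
sin α = 0.1804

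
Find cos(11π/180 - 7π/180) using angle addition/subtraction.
cos(11π/180 - 7π/180) = cos 11π/180 cos 7π/180 + sin 11π/180 sin 7π/180 = 0.9976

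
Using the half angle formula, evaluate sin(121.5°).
sin(121.5°) = √((1 - cos 243°)/2) = 0.8526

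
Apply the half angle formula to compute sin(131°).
sin(131°) = √((1 - cos 262°)/2) = 0.7547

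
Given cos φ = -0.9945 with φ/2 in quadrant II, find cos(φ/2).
cos(φ/2) = ±√((1 + cos φ)/2); negative since φ/2 ∈ QII, so cos(φ/2) = -0.05244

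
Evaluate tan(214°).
tan(214°) = 0.6745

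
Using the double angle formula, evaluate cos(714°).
cos(714°) = cos²357° - sin²357° = 0.9945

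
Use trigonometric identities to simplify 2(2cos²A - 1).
2(2cos²A - 1) = 2(cos(2A)) (using Double angle)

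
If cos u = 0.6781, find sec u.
sec u = 1/cos u = 1.475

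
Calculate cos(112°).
cos(112°) = -0.3746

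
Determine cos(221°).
cos(221°) = -0.7547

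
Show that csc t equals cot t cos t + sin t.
RHS = cos²t/sin t + sin t = (cos²t + sin²t)/sin t = 1/sin t = csc t = LHS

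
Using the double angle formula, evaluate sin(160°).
sin(160°) = 2 sin 80° cos 80° = 0.342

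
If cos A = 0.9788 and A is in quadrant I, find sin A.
sin A = 0.2048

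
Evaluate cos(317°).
cos(317°) = 0.7314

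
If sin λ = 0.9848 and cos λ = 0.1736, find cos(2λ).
cos(2λ) = cos²λ - sin²λ = -0.9397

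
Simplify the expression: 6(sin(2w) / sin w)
6(sin(2w) / sin w) = 6(2 cos w) (using Double angle)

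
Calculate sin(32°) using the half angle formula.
sin(32°) = √((1 - cos 64°)/2) = 0.5299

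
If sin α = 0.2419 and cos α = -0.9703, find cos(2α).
cos(2α) = cos²α - sin²α = 0.883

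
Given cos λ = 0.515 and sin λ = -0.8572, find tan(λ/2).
tan(λ/2) = sin λ / (1 + cos λ) = -0.5658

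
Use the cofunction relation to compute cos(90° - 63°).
cos(90° - 63°) = sin(63°) = 0.891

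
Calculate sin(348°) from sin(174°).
sin(348°) = 2 sin 174° cos 174° = -0.2079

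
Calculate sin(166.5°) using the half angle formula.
sin(166.5°) = √((1 - cos 333°)/2) = 0.2334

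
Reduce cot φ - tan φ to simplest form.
cot φ - tan φ = 2 cot(2φ) (using Double angle)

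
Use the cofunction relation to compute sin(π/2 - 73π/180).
sin(π/2 - 73π/180) = cos(73π/180) = 0.2924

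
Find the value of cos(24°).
cos(24°) = 0.9135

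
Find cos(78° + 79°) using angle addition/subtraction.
cos(78° + 79°) = cos 78° cos 79° - sin 78° sin 79° = -0.9205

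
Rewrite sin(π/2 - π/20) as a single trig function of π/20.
sin(π/2 - π/20) = cos(π/20)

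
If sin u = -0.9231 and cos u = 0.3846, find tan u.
tan u = sin u / cos u = -2.4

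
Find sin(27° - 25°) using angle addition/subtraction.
sin(27° - 25°) = sin 27° cos 25° - cos 27° sin 25° = 0.0349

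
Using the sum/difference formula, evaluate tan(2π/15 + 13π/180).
tan(2π/15 + 13π/180) = (tan 2π/15 + tan 13π/180)/(1 - tan 2π/15 tan 13π/180) = 0.7536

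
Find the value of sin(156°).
sin(156°) = 0.4067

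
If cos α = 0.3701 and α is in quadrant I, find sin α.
sin α = 0.929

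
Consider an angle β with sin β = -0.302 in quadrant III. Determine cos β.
cos β = ±√(1 - sin²β) = -0.9533 (negative in QIII)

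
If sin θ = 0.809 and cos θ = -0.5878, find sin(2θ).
sin(2θ) = 2 sin θ cos θ = -0.9511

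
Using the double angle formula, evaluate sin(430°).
sin(430°) = 2 sin 215° cos 215° = 0.9397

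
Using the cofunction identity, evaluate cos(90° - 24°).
cos(90° - 24°) = sin(24°) = 0.4067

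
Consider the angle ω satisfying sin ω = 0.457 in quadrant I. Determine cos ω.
cos ω = √(1 - sin²ω) = 0.8895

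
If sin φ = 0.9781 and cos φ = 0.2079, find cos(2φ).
cos(2φ) = cos²φ - sin²φ = -0.9135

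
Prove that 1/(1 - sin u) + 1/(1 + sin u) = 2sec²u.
LHS = [(1 + sin u) + (1 - sin u)] / [(1 - sin u)(1 + sin u)] = 2/(1 - sin²u) = 2/cos²u = 2sec²u = RHS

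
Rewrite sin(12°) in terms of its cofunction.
sin(12°) = cos(90° - 12°) = cos(78°)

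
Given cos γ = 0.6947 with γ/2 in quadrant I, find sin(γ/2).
sin(γ/2) = ±√((1 - cos γ)/2); positive since γ/2 ∈ QI, so sin(γ/2) = 0.3907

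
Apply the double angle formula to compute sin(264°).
sin(264°) = 2 sin 132° cos 132° = -0.9945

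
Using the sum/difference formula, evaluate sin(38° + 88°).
sin(38° + 88°) = sin 38° cos 88° + cos 38° sin 88° = 0.809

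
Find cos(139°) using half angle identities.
cos(139°) = -√((1 + cos 278°)/2) = -0.7547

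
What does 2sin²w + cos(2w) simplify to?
2sin²w + cos(2w) = 1 (using Double angle)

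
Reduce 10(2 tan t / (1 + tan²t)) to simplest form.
10(2 tan t / (1 + tan²t)) = 10(sin(2t)) (using Double angle)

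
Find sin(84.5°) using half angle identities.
sin(84.5°) = √((1 - cos 169°)/2) = 0.9954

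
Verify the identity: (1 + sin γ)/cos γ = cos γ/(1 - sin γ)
LHS = (1 + sin γ)(1 - sin γ) / (cos γ(1 - sin γ)) = (1 - sin²γ) / (cos γ(1 - sin γ)) = cos²γ / (cos γ(1 - sin γ)) = cos γ/(1 - sin γ) = RHS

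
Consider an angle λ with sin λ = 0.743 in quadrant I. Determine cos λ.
cos λ = √(1 - sin²λ) = 0.6693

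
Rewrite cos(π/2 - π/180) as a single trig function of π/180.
cos(π/2 - π/180) = sin(π/180)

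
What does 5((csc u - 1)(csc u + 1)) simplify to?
5((csc u - 1)(csc u + 1)) = 5(cot²u) (using Diff. of squares)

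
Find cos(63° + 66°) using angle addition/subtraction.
cos(63° + 66°) = cos 63° cos 66° - sin 63° sin 66° = -0.6293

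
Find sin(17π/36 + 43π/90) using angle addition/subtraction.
sin(17π/36 + 43π/90) = sin 17π/36 cos 43π/90 + cos 17π/36 sin 43π/90 = 0.1564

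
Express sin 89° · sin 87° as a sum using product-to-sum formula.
sin 89° sin 87° = (1/2)[cos(89°-87°) - cos(89°+87°)]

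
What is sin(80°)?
sin(80°) = 0.9848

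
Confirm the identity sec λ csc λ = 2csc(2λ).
RHS = 2/sin(2λ) = 2/(2 sin λ cos λ) = 1/(sin λ cos λ) = (1/cos λ)(1/sin λ) = sec λ csc λ = LHS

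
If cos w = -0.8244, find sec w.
sec w = 1/cos w = -1.213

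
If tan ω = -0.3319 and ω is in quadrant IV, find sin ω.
sin ω = -0.315 (using tan²ω + 1 = sec²ω)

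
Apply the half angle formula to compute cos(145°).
cos(145°) = -√((1 + cos 290°)/2) = -0.8192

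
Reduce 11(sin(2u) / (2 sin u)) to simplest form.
11(sin(2u) / (2 sin u)) = 11(cos u) (using Double angle)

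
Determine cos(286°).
cos(286°) = 0.2756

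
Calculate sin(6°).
sin(6°) = 0.1045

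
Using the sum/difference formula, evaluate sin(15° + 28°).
sin(15° + 28°) = sin 15° cos 28° + cos 15° sin 28° = 0.682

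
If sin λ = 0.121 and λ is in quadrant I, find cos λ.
cos λ = 0.9927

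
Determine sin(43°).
sin(43°) = 0.682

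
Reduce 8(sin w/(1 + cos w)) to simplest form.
8(sin w/(1 + cos w)) = 8(tan(w/2)) (using Half angle)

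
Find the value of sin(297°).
sin(297°) = -0.891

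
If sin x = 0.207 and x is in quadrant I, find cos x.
cos x = 0.9783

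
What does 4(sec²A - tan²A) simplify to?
4(sec²A - tan²A) = 4 (using Pythagorean identity)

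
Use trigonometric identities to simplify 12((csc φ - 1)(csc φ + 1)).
12((csc φ - 1)(csc φ + 1)) = 12(cot²φ) (using Diff. of squares)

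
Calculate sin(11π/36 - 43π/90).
sin(11π/36 - 43π/90) = sin 11π/36 cos 43π/90 - cos 11π/36 sin 43π/90 = -0.515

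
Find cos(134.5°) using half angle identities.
cos(134.5°) = -√((1 + cos 269°)/2) = -0.7009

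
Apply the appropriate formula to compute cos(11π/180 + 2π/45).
cos(11π/180 + 2π/45) = cos 11π/180 cos 2π/45 - sin 11π/180 sin 2π/45 = 0.9455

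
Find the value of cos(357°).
cos(357°) = 0.9986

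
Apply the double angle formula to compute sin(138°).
sin(138°) = 2 sin 69° cos 69° = 0.6691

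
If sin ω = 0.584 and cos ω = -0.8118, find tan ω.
tan ω = sin ω / cos ω = -0.7194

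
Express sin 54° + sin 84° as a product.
sin 54° + sin 84° = 2 sin(69°) cos(-15°)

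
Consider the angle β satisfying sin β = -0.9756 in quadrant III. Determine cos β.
cos β = ±√(1 - sin²β) = -0.2196 (negative in QIII)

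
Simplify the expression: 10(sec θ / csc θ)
10(sec θ / csc θ) = 10(tan θ) (using Reciprocal identities)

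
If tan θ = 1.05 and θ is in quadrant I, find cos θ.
cos θ = 0.6897 (using tan²θ + 1 = sec²θ)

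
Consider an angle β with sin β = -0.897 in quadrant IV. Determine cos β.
cos β = √(1 - sin²β) = 0.442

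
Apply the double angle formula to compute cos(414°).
cos(414°) = cos²207° - sin²207° = 0.5878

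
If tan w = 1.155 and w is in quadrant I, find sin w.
sin w = 0.756 (using tan²w + 1 = sec²w)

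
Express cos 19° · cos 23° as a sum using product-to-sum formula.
cos 19° cos 23° = (1/2)[cos(19°-23°) + cos(19°+23°)]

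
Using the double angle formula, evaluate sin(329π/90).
sin(329π/90) = 2 sin 329π/180 cos 329π/180 = -0.8829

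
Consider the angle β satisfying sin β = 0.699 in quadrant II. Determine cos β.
cos β = ±√(1 - sin²β) = -0.7151 (negative in QII)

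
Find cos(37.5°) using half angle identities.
cos(37.5°) = √((1 + cos 75°)/2) = 0.7934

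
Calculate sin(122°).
sin(122°) = 0.848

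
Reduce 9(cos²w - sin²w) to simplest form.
9(cos²w - sin²w) = 9(cos(2w)) (using Double angle)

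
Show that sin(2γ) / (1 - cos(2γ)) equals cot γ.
LHS = 2 sin γ cos γ / (2sin²γ) = cos γ/sin γ = cot γ = RHS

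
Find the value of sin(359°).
sin(359°) = -0.01745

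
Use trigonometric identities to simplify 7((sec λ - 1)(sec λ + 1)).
7((sec λ - 1)(sec λ + 1)) = 7(tan²λ) (using Diff. of squares)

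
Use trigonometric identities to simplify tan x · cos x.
tan x · cos x = sin x (using Quotient identity)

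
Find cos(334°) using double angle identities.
cos(334°) = cos²167° - sin²167° = 0.8988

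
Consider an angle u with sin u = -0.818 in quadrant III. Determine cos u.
cos u = ±√(1 - sin²u) = -0.5752 (negative in QIII)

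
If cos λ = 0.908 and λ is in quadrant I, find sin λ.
sin λ = 0.419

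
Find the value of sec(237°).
sec(237°) = -1.836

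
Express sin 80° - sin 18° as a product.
sin 80° - sin 18° = 2 cos(49°) sin(31°)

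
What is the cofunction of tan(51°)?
tan(51°) = cot(90° - 51°) = cot(39°)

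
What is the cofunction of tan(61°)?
tan(61°) = cot(90° - 61°) = cot(29°)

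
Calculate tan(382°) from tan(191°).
tan(382°) = 2 tan 191° / (1 - tan²191°) = 0.404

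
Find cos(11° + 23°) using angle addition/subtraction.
cos(11° + 23°) = cos 11° cos 23° - sin 11° sin 23° = 0.829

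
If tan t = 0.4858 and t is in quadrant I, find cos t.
cos t = 0.8995 (using tan²t + 1 = sec²t)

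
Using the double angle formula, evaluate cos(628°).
cos(628°) = cos²314° - sin²314° = -0.0349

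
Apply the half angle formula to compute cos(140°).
cos(140°) = -√((1 + cos 280°)/2) = -0.766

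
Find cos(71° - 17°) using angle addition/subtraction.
cos(71° - 17°) = cos 71° cos 17° + sin 71° sin 17° = 0.5878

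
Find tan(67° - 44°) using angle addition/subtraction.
tan(67° - 44°) = (tan 67° - tan 44°)/(1 + tan 67° tan 44°) = 0.4245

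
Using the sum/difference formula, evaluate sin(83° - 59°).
sin(83° - 59°) = sin 83° cos 59° - cos 83° sin 59° = 0.4067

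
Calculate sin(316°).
sin(316°) = -0.6947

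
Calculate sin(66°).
sin(66°) = 0.9135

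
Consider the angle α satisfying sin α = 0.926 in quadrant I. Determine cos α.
cos α = √(1 - sin²α) = 0.3775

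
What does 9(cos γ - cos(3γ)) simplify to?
9(cos γ - cos(3γ)) = 9(2 sin(2γ) sin γ) (using Sum-to-product)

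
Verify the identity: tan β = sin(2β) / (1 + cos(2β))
RHS = 2 sin β cos β / (2cos²β) = sin β/cos β = tan β = LHS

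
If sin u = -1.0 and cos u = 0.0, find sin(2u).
sin(2u) = 2 sin u cos u = 0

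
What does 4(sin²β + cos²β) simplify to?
4(sin²β + cos²β) = 4 (using Pythagorean identity)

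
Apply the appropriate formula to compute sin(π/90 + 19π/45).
sin(π/90 + 19π/45) = sin π/90 cos 19π/45 + cos π/90 sin 19π/45 = 0.9781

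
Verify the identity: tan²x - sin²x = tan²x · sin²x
LHS = sin²x/cos²x - sin²x = sin²x(1/cos²x - 1) = sin²x · (1 - cos²x)/cos²x = sin²x · sin²x/cos²x = sin²x · tan²x = RHS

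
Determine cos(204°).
cos(204°) = -0.9135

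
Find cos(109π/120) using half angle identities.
cos(109π/120) = -√((1 + cos 109π/60)/2) = -0.9588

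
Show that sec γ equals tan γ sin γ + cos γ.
RHS = sin²γ/cos γ + cos γ = (sin²γ + cos²γ)/cos γ = 1/cos γ = sec γ = LHS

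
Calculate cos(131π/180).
cos(131π/180) = -0.6561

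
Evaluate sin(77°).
sin(77°) = 0.9744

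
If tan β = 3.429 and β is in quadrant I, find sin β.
sin β = 0.96 (using tan²β + 1 = sec²β)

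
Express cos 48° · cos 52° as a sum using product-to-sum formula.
cos 48° cos 52° = (1/2)[cos(48°-52°) + cos(48°+52°)]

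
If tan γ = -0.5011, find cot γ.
cot γ = 1/tan γ = -1.996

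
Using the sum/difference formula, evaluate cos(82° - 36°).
cos(82° - 36°) = cos 82° cos 36° + sin 82° sin 36° = 0.6947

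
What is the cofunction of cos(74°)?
cos(74°) = sin(90° - 74°) = sin(16°)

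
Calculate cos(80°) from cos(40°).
cos(80°) = cos²40° - sin²40° = 0.1736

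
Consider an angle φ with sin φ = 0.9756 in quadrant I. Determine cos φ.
cos φ = √(1 - sin²φ) = 0.2196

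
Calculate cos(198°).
cos(198°) = -0.9511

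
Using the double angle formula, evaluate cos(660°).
cos(660°) = cos²330° - sin²330° = 1/2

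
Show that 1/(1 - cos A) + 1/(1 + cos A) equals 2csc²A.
LHS = [(1 + cos A) + (1 - cos A)] / [(1 - cos A)(1 + cos A)] = 2/(1 - cos²A) = 2/sin²A = 2csc²A = RHS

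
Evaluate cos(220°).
cos(220°) = -0.766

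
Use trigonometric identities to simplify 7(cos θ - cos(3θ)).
7(cos θ - cos(3θ)) = 7(2 sin(2θ) sin θ) (using Sum-to-product)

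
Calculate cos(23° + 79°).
cos(23° + 79°) = cos 23° cos 79° - sin 23° sin 79° = -0.2079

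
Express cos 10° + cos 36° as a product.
cos 10° + cos 36° = 2 cos(23°) cos(-13°)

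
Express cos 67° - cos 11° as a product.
cos 67° - cos 11° = -2 sin(39°) sin(28°)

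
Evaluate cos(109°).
cos(109°) = -0.3256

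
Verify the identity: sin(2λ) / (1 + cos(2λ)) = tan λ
LHS = 2 sin λ cos λ / (2cos²λ) = sin λ/cos λ = tan λ = RHS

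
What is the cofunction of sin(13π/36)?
sin(13π/36) = cos(π/2 - 13π/36) = cos(5π/36)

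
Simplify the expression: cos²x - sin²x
cos²x - sin²x = cos(2x) (using Double angle)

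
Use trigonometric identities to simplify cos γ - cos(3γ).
cos γ - cos(3γ) = 2 sin(2γ) sin γ (using Sum-to-product)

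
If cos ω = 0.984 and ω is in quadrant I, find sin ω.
sin ω = 0.1782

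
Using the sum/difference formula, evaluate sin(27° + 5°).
sin(27° + 5°) = sin 27° cos 5° + cos 27° sin 5° = 0.5299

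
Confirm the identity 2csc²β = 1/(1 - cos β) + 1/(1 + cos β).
RHS = [(1 + cos β) + (1 - cos β)] / [(1 - cos β)(1 + cos β)] = 2/(1 - cos²β) = 2/sin²β = 2csc²β = LHS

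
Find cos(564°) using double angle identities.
cos(564°) = 2cos²282° - 1 = -0.9135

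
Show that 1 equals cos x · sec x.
RHS = cos x · (1/cos x) = 1 = LHS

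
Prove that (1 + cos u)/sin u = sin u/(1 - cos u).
RHS = sin u(1 + cos u) / ((1 - cos u)(1 + cos u)) = sin u(1 + cos u) / (1 - cos²u) = sin u(1 + cos u) / sin²u = (1 + cos u)/sin u = LHS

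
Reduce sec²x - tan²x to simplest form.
sec²x - tan²x = 1 (using Pythagorean identity)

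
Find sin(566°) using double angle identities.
sin(566°) = 2 sin 283° cos 283° = -0.4384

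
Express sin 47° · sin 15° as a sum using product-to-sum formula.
sin 47° sin 15° = (1/2)[cos(47°-15°) - cos(47°+15°)]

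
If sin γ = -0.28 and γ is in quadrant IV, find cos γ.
cos γ = 0.96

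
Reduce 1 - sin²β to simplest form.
1 - sin²β = cos²β (using Pythagorean identity)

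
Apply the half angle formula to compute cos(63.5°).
cos(63.5°) = √((1 + cos 127°)/2) = 0.4462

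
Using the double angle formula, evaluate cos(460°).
cos(460°) = cos²230° - sin²230° = -0.1736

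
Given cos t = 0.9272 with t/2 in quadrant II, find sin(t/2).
sin(t/2) = ±√((1 - cos t)/2); positive since t/2 ∈ QII, so sin(t/2) = 0.1908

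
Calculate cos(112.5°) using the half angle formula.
cos(112.5°) = -√((1 + cos 225°)/2) = -0.3827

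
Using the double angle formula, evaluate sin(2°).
sin(2°) = 2 sin 1° cos 1° = 0.0349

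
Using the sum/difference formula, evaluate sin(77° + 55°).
sin(77° + 55°) = sin 77° cos 55° + cos 77° sin 55° = 0.7431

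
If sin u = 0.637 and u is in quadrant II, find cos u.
cos u = -0.7709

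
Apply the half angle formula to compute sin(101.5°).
sin(101.5°) = √((1 - cos 203°)/2) = 0.9799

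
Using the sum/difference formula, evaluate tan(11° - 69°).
tan(11° - 69°) = (tan 11° - tan 69°)/(1 + tan 11° tan 69°) = -1.6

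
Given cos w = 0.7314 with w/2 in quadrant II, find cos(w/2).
cos(w/2) = ±√((1 + cos w)/2); negative since w/2 ∈ QII, so cos(w/2) = -0.9304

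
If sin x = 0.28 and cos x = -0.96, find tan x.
tan x = sin x / cos x = -0.2917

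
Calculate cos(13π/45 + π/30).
cos(13π/45 + π/30) = cos 13π/45 cos π/30 - sin 13π/45 sin π/30 = 0.5299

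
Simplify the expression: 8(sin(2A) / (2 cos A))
8(sin(2A) / (2 cos A)) = 8(sin A) (using Double angle)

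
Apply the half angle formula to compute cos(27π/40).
cos(27π/40) = -√((1 + cos 27π/20)/2) = -0.5225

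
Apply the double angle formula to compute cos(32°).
cos(32°) = cos²16° - sin²16° = 0.848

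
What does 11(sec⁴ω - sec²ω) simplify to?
11(sec⁴ω - sec²ω) = 11(tan⁴ω + tan²ω) (using Pythagorean)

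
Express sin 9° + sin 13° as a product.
sin 9° + sin 13° = 2 sin(11°) cos(-2°)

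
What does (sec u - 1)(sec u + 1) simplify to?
(sec u - 1)(sec u + 1) = tan²u (using Diff. of squares)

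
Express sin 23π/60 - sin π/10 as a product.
sin 23π/60 - sin π/10 = 2 cos(29π/120) sin(17π/120)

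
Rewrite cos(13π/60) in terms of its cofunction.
cos(13π/60) = sin(π/2 - 13π/60) = sin(17π/60)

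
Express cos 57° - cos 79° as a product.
cos 57° - cos 79° = -2 sin(68°) sin(-11°)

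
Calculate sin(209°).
sin(209°) = -0.4848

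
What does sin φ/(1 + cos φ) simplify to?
sin φ/(1 + cos φ) = tan(φ/2) (using Half angle)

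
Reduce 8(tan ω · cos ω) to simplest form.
8(tan ω · cos ω) = 8(sin ω) (using Quotient identity)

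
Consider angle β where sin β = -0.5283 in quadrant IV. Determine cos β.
cos β = √(1 - sin²β) = 0.8491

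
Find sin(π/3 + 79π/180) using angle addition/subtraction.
sin(π/3 + 79π/180) = sin π/3 cos 79π/180 + cos π/3 sin 79π/180 = 0.6561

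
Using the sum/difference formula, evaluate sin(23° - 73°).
sin(23° - 73°) = sin 23° cos 73° - cos 23° sin 73° = -0.766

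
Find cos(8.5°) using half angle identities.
cos(8.5°) = √((1 + cos 17°)/2) = 0.989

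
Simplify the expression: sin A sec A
sin A sec A = tan A (using Reciprocal + quotient)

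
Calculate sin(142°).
sin(142°) = 0.6157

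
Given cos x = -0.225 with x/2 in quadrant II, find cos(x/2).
cos(x/2) = ±√((1 + cos x)/2); negative since x/2 ∈ QII, so cos(x/2) = -0.6225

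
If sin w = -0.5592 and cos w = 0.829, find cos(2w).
cos(2w) = cos²w - sin²w = 0.3745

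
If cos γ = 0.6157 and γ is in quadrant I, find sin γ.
sin γ = 0.788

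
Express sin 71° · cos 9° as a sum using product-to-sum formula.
sin 71° cos 9° = (1/2)[sin(71°+9°) + sin(71°-9°)]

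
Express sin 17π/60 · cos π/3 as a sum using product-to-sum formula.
sin 17π/60 cos π/3 = (1/2)[sin(17π/60+π/3) + sin(17π/60-π/3)]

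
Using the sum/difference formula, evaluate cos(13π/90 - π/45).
cos(13π/90 - π/45) = cos 13π/90 cos π/45 + sin 13π/90 sin π/45 = 0.9272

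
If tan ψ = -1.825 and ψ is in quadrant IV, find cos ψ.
cos ψ = 0.4805 (using tan²ψ + 1 = sec²ψ)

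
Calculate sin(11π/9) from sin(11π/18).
sin(11π/9) = 2 sin 11π/18 cos 11π/18 = -0.6428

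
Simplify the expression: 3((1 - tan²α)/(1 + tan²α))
3((1 - tan²α)/(1 + tan²α)) = 3(cos(2α)) (using Double angle)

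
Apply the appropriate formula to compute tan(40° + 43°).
tan(40° + 43°) = (tan 40° + tan 43°)/(1 - tan 40° tan 43°) = 8.144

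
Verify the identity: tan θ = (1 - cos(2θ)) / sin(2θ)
RHS = 2sin²θ / (2 sin θ cos θ) = sin θ/cos θ = tan θ = LHS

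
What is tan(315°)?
tan(315°) = -1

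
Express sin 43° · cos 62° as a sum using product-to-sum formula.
sin 43° cos 62° = (1/2)[sin(43°+62°) + sin(43°-62°)]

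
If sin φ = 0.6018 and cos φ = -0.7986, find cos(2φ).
cos(2φ) = cos²φ - sin²φ = 0.2756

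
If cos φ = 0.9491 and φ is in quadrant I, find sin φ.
sin φ = 0.315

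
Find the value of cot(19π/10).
cot(19π/10) = -3.078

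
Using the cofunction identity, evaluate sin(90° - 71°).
sin(90° - 71°) = cos(71°) = 0.3256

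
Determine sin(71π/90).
sin(71π/90) = 0.6157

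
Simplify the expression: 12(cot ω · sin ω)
12(cot ω · sin ω) = 12(cos ω) (using Quotient identity)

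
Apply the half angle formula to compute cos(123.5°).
cos(123.5°) = -√((1 + cos 247°)/2) = -0.5519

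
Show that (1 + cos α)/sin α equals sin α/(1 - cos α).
RHS = sin α(1 + cos α) / ((1 - cos α)(1 + cos α)) = sin α(1 + cos α) / (1 - cos²α) = sin α(1 + cos α) / sin²α = (1 + cos α)/sin α = LHS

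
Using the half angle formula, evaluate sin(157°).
sin(157°) = √((1 - cos 314°)/2) = 0.3907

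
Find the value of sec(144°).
sec(144°) = -1.236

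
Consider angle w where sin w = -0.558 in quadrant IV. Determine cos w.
cos w = √(1 - sin²w) = 0.8298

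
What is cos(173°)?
cos(173°) = -0.9925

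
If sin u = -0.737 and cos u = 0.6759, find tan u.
tan u = sin u / cos u = -1.09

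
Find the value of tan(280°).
tan(280°) = -5.671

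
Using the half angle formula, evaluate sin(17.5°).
sin(17.5°) = √((1 - cos 35°)/2) = 0.3007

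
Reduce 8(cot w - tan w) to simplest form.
8(cot w - tan w) = 8(2 cot(2w)) (using Double angle)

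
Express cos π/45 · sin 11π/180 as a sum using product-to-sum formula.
cos π/45 sin 11π/180 = (1/2)[sin(π/45+11π/180) - sin(π/45-11π/180)]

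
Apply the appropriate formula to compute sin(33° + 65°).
sin(33° + 65°) = sin 33° cos 65° + cos 33° sin 65° = 0.9903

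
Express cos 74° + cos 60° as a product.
cos 74° + cos 60° = 2 cos(67°) cos(7°)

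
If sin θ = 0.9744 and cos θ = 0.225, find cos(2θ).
cos(2θ) = cos²θ - sin²θ = -0.8988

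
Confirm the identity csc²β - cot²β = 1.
LHS = 1/sin²β - cos²β/sin²β = (1 - cos²β)/sin²β = sin²β/sin²β = 1 = RHS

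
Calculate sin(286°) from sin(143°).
sin(286°) = 2 sin 143° cos 143° = -0.9613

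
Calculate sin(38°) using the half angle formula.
sin(38°) = √((1 - cos 76°)/2) = 0.6157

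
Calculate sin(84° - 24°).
sin(84° - 24°) = sin 84° cos 24° - cos 84° sin 24° = √3/2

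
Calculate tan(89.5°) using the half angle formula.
tan(89.5°) = sin 179° / (1 + cos 179°) = 114.6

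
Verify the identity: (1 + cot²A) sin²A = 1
LHS = csc²A · sin²A = (1/sin²A) · sin²A = 1 = RHS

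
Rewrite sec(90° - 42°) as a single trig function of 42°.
sec(90° - 42°) = csc(42°)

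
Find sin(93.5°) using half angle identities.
sin(93.5°) = √((1 - cos 187°)/2) = 0.9981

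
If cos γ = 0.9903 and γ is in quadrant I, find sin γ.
sin γ = 0.1389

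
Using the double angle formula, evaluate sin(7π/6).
sin(7π/6) = 2 sin 7π/12 cos 7π/12 = -1/2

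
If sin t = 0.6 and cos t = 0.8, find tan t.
tan t = sin t / cos t = 0.75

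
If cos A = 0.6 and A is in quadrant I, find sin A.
sin A = 0.8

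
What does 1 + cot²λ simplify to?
1 + cot²λ = csc²λ (using Pythagorean identity)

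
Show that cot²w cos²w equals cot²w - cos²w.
RHS = cos²w/sin²w - cos²w = cos²w(1/sin²w - 1) = cos²w · (1 - sin²w)/sin²w = cos²w · cos²w/sin²w = cos²w · cot²w = LHS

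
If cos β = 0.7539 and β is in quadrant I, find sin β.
sin β = 0.657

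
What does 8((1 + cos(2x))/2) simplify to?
8((1 + cos(2x))/2) = 8(cos²x) (using Power reduction)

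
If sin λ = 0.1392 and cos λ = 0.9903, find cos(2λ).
cos(2λ) = cos²λ - sin²λ = 0.9613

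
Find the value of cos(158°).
cos(158°) = -0.9272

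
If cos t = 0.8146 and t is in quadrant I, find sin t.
sin t = 0.58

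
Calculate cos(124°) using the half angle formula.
cos(124°) = -√((1 + cos 248°)/2) = -0.5592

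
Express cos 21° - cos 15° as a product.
cos 21° - cos 15° = -2 sin(18°) sin(3°)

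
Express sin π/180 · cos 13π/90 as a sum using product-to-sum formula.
sin π/180 cos 13π/90 = (1/2)[sin(π/180+13π/90) + sin(π/180-13π/90)]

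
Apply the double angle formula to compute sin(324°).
sin(324°) = 2 sin 162° cos 162° = -0.5878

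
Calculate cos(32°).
cos(32°) = 0.848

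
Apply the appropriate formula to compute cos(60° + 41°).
cos(60° + 41°) = cos 60° cos 41° - sin 60° sin 41° = -0.1908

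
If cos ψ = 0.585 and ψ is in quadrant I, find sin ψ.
sin ψ = 0.811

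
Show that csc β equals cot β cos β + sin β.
RHS = cos²β/sin β + sin β = (cos²β + sin²β)/sin β = 1/sin β = csc β = LHS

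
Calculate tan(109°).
tan(109°) = -2.904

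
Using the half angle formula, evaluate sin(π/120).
sin(π/120) = √((1 - cos π/60)/2) = 0.02618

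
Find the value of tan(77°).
tan(77°) = 4.331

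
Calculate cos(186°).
cos(186°) = -0.9945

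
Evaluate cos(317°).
cos(317°) = 0.7314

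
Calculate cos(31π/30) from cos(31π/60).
cos(31π/30) = cos²31π/60 - sin²31π/60 = -0.9945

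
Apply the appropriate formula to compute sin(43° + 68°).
sin(43° + 68°) = sin 43° cos 68° + cos 43° sin 68° = 0.9336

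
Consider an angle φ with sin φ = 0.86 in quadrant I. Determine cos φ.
cos φ = √(1 - sin²φ) = 0.5103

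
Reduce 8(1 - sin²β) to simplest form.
8(1 - sin²β) = 8(cos²β) (using Pythagorean identity)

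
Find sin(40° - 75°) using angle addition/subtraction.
sin(40° - 75°) = sin 40° cos 75° - cos 40° sin 75° = -0.5736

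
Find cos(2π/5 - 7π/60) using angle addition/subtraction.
cos(2π/5 - 7π/60) = cos 2π/5 cos 7π/60 + sin 2π/5 sin 7π/60 = 0.6293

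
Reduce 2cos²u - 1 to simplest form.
2cos²u - 1 = cos(2u) (using Double angle)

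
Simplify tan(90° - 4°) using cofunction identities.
tan(90° - 4°) = cot(4°)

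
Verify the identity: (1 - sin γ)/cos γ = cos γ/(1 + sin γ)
LHS = (1 - sin γ)(1 + sin γ) / (cos γ(1 + sin γ)) = (1 - sin²γ) / (cos γ(1 + sin γ)) = cos²γ / (cos γ(1 + sin γ)) = cos γ/(1 + sin γ) = RHS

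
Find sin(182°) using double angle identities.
sin(182°) = 2 sin 91° cos 91° = -0.0349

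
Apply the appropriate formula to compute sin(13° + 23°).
sin(13° + 23°) = sin 13° cos 23° + cos 13° sin 23° = 0.5878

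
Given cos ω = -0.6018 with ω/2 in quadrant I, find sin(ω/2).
sin(ω/2) = ±√((1 - cos ω)/2); positive since ω/2 ∈ QI, so sin(ω/2) = 0.8949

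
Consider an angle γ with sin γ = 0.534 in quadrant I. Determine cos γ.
cos γ = √(1 - sin²γ) = 0.8455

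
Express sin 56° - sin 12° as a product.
sin 56° - sin 12° = 2 cos(34°) sin(22°)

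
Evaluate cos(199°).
cos(199°) = -0.9455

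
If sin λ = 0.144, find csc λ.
csc λ = 1/sin λ = 6.944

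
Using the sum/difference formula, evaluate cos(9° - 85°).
cos(9° - 85°) = cos 9° cos 85° + sin 9° sin 85° = 0.2419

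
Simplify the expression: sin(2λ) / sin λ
sin(2λ) / sin λ = 2 cos λ (using Double angle)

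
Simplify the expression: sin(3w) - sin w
sin(3w) - sin w = 2 cos(2w) sin w (using Sum-to-product)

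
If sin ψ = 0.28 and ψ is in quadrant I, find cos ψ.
cos ψ = 0.96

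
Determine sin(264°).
sin(264°) = -0.9945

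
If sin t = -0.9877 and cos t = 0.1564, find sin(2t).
sin(2t) = 2 sin t cos t = -0.309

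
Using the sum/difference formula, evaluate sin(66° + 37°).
sin(66° + 37°) = sin 66° cos 37° + cos 66° sin 37° = 0.9744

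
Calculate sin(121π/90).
sin(121π/90) = -0.8829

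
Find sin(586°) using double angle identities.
sin(586°) = 2 sin 293° cos 293° = -0.7193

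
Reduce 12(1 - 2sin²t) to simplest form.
12(1 - 2sin²t) = 12(cos(2t)) (using Double angle)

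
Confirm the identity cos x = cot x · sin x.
RHS = (cos x/sin x) · sin x = cos x = LHS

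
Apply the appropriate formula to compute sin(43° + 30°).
sin(43° + 30°) = sin 43° cos 30° + cos 43° sin 30° = 0.9563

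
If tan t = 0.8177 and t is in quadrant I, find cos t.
cos t = 0.7741 (using tan²t + 1 = sec²t)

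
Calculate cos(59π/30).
cos(59π/30) = 0.9945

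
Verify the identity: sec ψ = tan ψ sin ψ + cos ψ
RHS = sin²ψ/cos ψ + cos ψ = (sin²ψ + cos²ψ)/cos ψ = 1/cos ψ = sec ψ = LHS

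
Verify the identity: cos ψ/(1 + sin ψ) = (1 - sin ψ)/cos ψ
RHS = (1 - sin ψ)(1 + sin ψ) / (cos ψ(1 + sin ψ)) = (1 - sin²ψ) / (cos ψ(1 + sin ψ)) = cos²ψ / (cos ψ(1 + sin ψ)) = cos ψ/(1 + sin ψ) = LHS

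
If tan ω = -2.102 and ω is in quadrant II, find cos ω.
cos ω = -0.4296 (using tan²ω + 1 = sec²ω)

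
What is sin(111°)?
sin(111°) = 0.9336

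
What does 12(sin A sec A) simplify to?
12(sin A sec A) = 12(tan A) (using Reciprocal + quotient)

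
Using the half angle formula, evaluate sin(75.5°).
sin(75.5°) = √((1 - cos 151°)/2) = 0.9681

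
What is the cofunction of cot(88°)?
cot(88°) = tan(90° - 88°) = tan(2°)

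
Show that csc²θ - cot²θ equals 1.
LHS = 1/sin²θ - cos²θ/sin²θ = (1 - cos²θ)/sin²θ = sin²θ/sin²θ = 1 = RHS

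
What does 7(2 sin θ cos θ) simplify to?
7(2 sin θ cos θ) = 7(sin(2θ)) (using Double angle)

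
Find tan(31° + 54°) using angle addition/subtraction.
tan(31° + 54°) = (tan 31° + tan 54°)/(1 - tan 31° tan 54°) = 11.43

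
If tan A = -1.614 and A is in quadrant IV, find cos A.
cos A = 0.5267 (using tan²A + 1 = sec²A)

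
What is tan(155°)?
tan(155°) = -0.4663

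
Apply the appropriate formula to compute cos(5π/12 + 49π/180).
cos(5π/12 + 49π/180) = cos 5π/12 cos 49π/180 - sin 5π/12 sin 49π/180 = -0.5592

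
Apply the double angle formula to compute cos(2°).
cos(2°) = cos²1° - sin²1° = 0.9994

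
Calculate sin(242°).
sin(242°) = -0.8829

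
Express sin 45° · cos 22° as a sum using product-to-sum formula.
sin 45° cos 22° = (1/2)[sin(45°+22°) + sin(45°-22°)]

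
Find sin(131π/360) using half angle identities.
sin(131π/360) = √((1 - cos 131π/180)/2) = 0.91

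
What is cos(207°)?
cos(207°) = -0.891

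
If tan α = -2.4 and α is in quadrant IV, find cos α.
cos α = 0.3846 (using tan²α + 1 = sec²α)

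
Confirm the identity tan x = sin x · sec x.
RHS = sin x · (1/cos x) = sin x/cos x = tan x = LHS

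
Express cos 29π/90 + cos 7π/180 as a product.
cos 29π/90 + cos 7π/180 = 2 cos(13π/72) cos(17π/120)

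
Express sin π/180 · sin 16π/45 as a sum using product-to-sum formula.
sin π/180 sin 16π/45 = (1/2)[cos(π/180-16π/45) - cos(π/180+16π/45)]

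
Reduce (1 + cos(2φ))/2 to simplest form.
(1 + cos(2φ))/2 = cos²φ (using Power reduction)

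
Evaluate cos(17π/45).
cos(17π/45) = 0.3746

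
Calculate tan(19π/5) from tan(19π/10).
tan(19π/5) = 2 tan 19π/10 / (1 - tan²19π/10) = -0.7265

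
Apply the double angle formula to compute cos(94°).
cos(94°) = cos²47° - sin²47° = -0.06976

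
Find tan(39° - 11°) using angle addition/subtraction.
tan(39° - 11°) = (tan 39° - tan 11°)/(1 + tan 39° tan 11°) = 0.5317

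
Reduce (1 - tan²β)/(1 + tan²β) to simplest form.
(1 - tan²β)/(1 + tan²β) = cos(2β) (using Double angle)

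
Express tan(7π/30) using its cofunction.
tan(7π/30) = cot(π/2 - 7π/30) = cot(4π/15)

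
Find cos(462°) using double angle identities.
cos(462°) = cos²231° - sin²231° = -0.2079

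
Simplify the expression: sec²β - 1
sec²β - 1 = tan²β (using Pythagorean identity)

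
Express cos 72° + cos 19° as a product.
cos 72° + cos 19° = 2 cos(45.5°) cos(26.5°)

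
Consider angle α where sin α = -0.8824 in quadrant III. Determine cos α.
cos α = ±√(1 - sin²α) = -0.4705 (negative in QIII)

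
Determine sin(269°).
sin(269°) = -0.9998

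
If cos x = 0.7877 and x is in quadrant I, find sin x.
sin x = 0.6161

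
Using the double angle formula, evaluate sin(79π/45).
sin(79π/45) = 2 sin 79π/90 cos 79π/90 = -0.6947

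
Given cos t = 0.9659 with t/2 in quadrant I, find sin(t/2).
sin(t/2) = ±√((1 - cos t)/2); positive since t/2 ∈ QI, so sin(t/2) = 0.1306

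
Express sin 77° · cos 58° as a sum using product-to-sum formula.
sin 77° cos 58° = (1/2)[sin(77°+58°) + sin(77°-58°)]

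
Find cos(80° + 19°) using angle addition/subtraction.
cos(80° + 19°) = cos 80° cos 19° - sin 80° sin 19° = -0.1564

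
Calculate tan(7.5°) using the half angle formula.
tan(7.5°) = sin 15° / (1 + cos 15°) = 0.1317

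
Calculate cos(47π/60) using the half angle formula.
cos(47π/60) = -√((1 + cos 47π/30)/2) = -0.7771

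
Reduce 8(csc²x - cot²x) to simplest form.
8(csc²x - cot²x) = 8 (using Pythagorean identity)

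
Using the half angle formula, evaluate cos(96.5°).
cos(96.5°) = -√((1 + cos 193°)/2) = -0.1132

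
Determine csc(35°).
csc(35°) = 1.743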